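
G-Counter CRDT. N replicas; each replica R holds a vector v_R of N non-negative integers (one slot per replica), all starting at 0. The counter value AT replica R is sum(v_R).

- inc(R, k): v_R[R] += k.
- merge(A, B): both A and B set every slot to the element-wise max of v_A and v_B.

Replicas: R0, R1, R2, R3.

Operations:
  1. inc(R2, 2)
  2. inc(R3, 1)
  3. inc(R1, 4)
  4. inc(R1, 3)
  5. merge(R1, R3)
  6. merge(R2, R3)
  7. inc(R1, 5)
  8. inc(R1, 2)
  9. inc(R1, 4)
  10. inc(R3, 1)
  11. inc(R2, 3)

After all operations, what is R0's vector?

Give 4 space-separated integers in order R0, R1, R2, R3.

Op 1: inc R2 by 2 -> R2=(0,0,2,0) value=2
Op 2: inc R3 by 1 -> R3=(0,0,0,1) value=1
Op 3: inc R1 by 4 -> R1=(0,4,0,0) value=4
Op 4: inc R1 by 3 -> R1=(0,7,0,0) value=7
Op 5: merge R1<->R3 -> R1=(0,7,0,1) R3=(0,7,0,1)
Op 6: merge R2<->R3 -> R2=(0,7,2,1) R3=(0,7,2,1)
Op 7: inc R1 by 5 -> R1=(0,12,0,1) value=13
Op 8: inc R1 by 2 -> R1=(0,14,0,1) value=15
Op 9: inc R1 by 4 -> R1=(0,18,0,1) value=19
Op 10: inc R3 by 1 -> R3=(0,7,2,2) value=11
Op 11: inc R2 by 3 -> R2=(0,7,5,1) value=13

Answer: 0 0 0 0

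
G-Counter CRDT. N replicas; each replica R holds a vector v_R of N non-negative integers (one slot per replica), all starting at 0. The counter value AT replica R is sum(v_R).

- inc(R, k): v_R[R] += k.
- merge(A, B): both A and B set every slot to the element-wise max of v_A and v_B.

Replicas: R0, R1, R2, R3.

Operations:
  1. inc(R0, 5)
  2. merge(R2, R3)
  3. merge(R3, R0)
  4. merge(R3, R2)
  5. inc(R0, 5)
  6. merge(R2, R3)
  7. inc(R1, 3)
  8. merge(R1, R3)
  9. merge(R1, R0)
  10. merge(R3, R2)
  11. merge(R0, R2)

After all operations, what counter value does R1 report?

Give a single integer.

Answer: 13

Derivation:
Op 1: inc R0 by 5 -> R0=(5,0,0,0) value=5
Op 2: merge R2<->R3 -> R2=(0,0,0,0) R3=(0,0,0,0)
Op 3: merge R3<->R0 -> R3=(5,0,0,0) R0=(5,0,0,0)
Op 4: merge R3<->R2 -> R3=(5,0,0,0) R2=(5,0,0,0)
Op 5: inc R0 by 5 -> R0=(10,0,0,0) value=10
Op 6: merge R2<->R3 -> R2=(5,0,0,0) R3=(5,0,0,0)
Op 7: inc R1 by 3 -> R1=(0,3,0,0) value=3
Op 8: merge R1<->R3 -> R1=(5,3,0,0) R3=(5,3,0,0)
Op 9: merge R1<->R0 -> R1=(10,3,0,0) R0=(10,3,0,0)
Op 10: merge R3<->R2 -> R3=(5,3,0,0) R2=(5,3,0,0)
Op 11: merge R0<->R2 -> R0=(10,3,0,0) R2=(10,3,0,0)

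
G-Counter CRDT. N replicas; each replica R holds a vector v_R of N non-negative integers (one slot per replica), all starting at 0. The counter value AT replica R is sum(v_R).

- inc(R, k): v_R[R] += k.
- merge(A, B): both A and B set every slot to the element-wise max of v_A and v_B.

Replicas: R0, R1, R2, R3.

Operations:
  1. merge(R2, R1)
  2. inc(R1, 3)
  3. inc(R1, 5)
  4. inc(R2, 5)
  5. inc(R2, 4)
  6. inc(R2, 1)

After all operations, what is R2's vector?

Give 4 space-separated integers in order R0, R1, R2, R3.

Answer: 0 0 10 0

Derivation:
Op 1: merge R2<->R1 -> R2=(0,0,0,0) R1=(0,0,0,0)
Op 2: inc R1 by 3 -> R1=(0,3,0,0) value=3
Op 3: inc R1 by 5 -> R1=(0,8,0,0) value=8
Op 4: inc R2 by 5 -> R2=(0,0,5,0) value=5
Op 5: inc R2 by 4 -> R2=(0,0,9,0) value=9
Op 6: inc R2 by 1 -> R2=(0,0,10,0) value=10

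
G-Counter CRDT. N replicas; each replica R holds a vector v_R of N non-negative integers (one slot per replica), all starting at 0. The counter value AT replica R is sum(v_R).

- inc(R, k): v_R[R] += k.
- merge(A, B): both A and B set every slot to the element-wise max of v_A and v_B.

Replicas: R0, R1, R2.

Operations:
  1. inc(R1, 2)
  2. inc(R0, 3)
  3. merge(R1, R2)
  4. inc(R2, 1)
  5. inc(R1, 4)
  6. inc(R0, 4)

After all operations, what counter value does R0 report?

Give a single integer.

Answer: 7

Derivation:
Op 1: inc R1 by 2 -> R1=(0,2,0) value=2
Op 2: inc R0 by 3 -> R0=(3,0,0) value=3
Op 3: merge R1<->R2 -> R1=(0,2,0) R2=(0,2,0)
Op 4: inc R2 by 1 -> R2=(0,2,1) value=3
Op 5: inc R1 by 4 -> R1=(0,6,0) value=6
Op 6: inc R0 by 4 -> R0=(7,0,0) value=7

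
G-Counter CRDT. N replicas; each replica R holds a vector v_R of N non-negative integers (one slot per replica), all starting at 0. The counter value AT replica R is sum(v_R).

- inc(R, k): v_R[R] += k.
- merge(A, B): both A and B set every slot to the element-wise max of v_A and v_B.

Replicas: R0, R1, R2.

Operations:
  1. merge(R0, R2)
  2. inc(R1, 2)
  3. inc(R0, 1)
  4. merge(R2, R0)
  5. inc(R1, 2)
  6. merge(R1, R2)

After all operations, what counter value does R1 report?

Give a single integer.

Op 1: merge R0<->R2 -> R0=(0,0,0) R2=(0,0,0)
Op 2: inc R1 by 2 -> R1=(0,2,0) value=2
Op 3: inc R0 by 1 -> R0=(1,0,0) value=1
Op 4: merge R2<->R0 -> R2=(1,0,0) R0=(1,0,0)
Op 5: inc R1 by 2 -> R1=(0,4,0) value=4
Op 6: merge R1<->R2 -> R1=(1,4,0) R2=(1,4,0)

Answer: 5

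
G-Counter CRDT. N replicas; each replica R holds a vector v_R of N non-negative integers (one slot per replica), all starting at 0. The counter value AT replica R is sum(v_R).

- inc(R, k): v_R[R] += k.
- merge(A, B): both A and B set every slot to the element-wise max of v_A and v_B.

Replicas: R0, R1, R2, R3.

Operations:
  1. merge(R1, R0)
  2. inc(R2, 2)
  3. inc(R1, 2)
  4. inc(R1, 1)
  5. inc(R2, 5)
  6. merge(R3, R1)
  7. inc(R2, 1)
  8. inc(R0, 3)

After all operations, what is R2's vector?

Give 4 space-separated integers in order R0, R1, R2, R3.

Op 1: merge R1<->R0 -> R1=(0,0,0,0) R0=(0,0,0,0)
Op 2: inc R2 by 2 -> R2=(0,0,2,0) value=2
Op 3: inc R1 by 2 -> R1=(0,2,0,0) value=2
Op 4: inc R1 by 1 -> R1=(0,3,0,0) value=3
Op 5: inc R2 by 5 -> R2=(0,0,7,0) value=7
Op 6: merge R3<->R1 -> R3=(0,3,0,0) R1=(0,3,0,0)
Op 7: inc R2 by 1 -> R2=(0,0,8,0) value=8
Op 8: inc R0 by 3 -> R0=(3,0,0,0) value=3

Answer: 0 0 8 0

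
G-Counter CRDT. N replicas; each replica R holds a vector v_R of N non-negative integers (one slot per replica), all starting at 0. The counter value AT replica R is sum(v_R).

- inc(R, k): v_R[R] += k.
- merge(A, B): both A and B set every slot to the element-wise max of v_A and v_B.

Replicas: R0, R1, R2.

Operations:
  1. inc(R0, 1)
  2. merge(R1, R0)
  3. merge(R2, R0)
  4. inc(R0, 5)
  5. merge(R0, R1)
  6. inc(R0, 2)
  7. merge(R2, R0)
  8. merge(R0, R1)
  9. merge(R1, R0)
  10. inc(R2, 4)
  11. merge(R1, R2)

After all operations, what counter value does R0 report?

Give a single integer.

Answer: 8

Derivation:
Op 1: inc R0 by 1 -> R0=(1,0,0) value=1
Op 2: merge R1<->R0 -> R1=(1,0,0) R0=(1,0,0)
Op 3: merge R2<->R0 -> R2=(1,0,0) R0=(1,0,0)
Op 4: inc R0 by 5 -> R0=(6,0,0) value=6
Op 5: merge R0<->R1 -> R0=(6,0,0) R1=(6,0,0)
Op 6: inc R0 by 2 -> R0=(8,0,0) value=8
Op 7: merge R2<->R0 -> R2=(8,0,0) R0=(8,0,0)
Op 8: merge R0<->R1 -> R0=(8,0,0) R1=(8,0,0)
Op 9: merge R1<->R0 -> R1=(8,0,0) R0=(8,0,0)
Op 10: inc R2 by 4 -> R2=(8,0,4) value=12
Op 11: merge R1<->R2 -> R1=(8,0,4) R2=(8,0,4)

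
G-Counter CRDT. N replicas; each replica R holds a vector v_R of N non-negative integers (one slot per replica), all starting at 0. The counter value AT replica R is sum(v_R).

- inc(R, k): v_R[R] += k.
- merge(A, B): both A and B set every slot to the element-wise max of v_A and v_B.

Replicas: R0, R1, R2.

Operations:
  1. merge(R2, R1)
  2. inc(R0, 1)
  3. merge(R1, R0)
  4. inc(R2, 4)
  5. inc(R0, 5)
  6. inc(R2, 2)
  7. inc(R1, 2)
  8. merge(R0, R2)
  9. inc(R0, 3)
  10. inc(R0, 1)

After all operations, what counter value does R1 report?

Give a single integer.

Answer: 3

Derivation:
Op 1: merge R2<->R1 -> R2=(0,0,0) R1=(0,0,0)
Op 2: inc R0 by 1 -> R0=(1,0,0) value=1
Op 3: merge R1<->R0 -> R1=(1,0,0) R0=(1,0,0)
Op 4: inc R2 by 4 -> R2=(0,0,4) value=4
Op 5: inc R0 by 5 -> R0=(6,0,0) value=6
Op 6: inc R2 by 2 -> R2=(0,0,6) value=6
Op 7: inc R1 by 2 -> R1=(1,2,0) value=3
Op 8: merge R0<->R2 -> R0=(6,0,6) R2=(6,0,6)
Op 9: inc R0 by 3 -> R0=(9,0,6) value=15
Op 10: inc R0 by 1 -> R0=(10,0,6) value=16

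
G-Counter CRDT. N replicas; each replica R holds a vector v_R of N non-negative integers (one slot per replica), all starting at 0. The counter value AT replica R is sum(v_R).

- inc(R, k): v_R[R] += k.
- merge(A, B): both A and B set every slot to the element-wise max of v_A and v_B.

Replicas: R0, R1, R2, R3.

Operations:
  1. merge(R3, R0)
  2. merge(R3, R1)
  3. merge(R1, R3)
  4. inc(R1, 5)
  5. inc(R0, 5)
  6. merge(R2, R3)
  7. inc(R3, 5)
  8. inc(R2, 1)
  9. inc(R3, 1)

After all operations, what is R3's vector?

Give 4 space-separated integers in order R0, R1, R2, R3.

Op 1: merge R3<->R0 -> R3=(0,0,0,0) R0=(0,0,0,0)
Op 2: merge R3<->R1 -> R3=(0,0,0,0) R1=(0,0,0,0)
Op 3: merge R1<->R3 -> R1=(0,0,0,0) R3=(0,0,0,0)
Op 4: inc R1 by 5 -> R1=(0,5,0,0) value=5
Op 5: inc R0 by 5 -> R0=(5,0,0,0) value=5
Op 6: merge R2<->R3 -> R2=(0,0,0,0) R3=(0,0,0,0)
Op 7: inc R3 by 5 -> R3=(0,0,0,5) value=5
Op 8: inc R2 by 1 -> R2=(0,0,1,0) value=1
Op 9: inc R3 by 1 -> R3=(0,0,0,6) value=6

Answer: 0 0 0 6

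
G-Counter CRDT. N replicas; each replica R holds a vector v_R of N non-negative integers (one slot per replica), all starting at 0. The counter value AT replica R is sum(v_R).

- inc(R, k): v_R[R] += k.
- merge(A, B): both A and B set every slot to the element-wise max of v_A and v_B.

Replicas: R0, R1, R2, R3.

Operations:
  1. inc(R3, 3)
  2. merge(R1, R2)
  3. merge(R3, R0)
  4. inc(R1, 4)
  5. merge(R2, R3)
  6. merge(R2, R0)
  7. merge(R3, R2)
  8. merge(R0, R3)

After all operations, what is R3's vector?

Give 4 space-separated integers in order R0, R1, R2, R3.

Op 1: inc R3 by 3 -> R3=(0,0,0,3) value=3
Op 2: merge R1<->R2 -> R1=(0,0,0,0) R2=(0,0,0,0)
Op 3: merge R3<->R0 -> R3=(0,0,0,3) R0=(0,0,0,3)
Op 4: inc R1 by 4 -> R1=(0,4,0,0) value=4
Op 5: merge R2<->R3 -> R2=(0,0,0,3) R3=(0,0,0,3)
Op 6: merge R2<->R0 -> R2=(0,0,0,3) R0=(0,0,0,3)
Op 7: merge R3<->R2 -> R3=(0,0,0,3) R2=(0,0,0,3)
Op 8: merge R0<->R3 -> R0=(0,0,0,3) R3=(0,0,0,3)

Answer: 0 0 0 3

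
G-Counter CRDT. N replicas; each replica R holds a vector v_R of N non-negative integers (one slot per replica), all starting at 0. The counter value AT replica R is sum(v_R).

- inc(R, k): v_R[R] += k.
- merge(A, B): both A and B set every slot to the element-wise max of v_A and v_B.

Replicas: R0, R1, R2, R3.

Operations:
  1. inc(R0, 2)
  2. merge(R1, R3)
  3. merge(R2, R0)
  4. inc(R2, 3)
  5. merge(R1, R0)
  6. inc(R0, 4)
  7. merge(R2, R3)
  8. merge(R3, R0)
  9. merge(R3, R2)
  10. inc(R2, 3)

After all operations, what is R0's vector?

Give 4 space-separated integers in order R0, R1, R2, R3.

Answer: 6 0 3 0

Derivation:
Op 1: inc R0 by 2 -> R0=(2,0,0,0) value=2
Op 2: merge R1<->R3 -> R1=(0,0,0,0) R3=(0,0,0,0)
Op 3: merge R2<->R0 -> R2=(2,0,0,0) R0=(2,0,0,0)
Op 4: inc R2 by 3 -> R2=(2,0,3,0) value=5
Op 5: merge R1<->R0 -> R1=(2,0,0,0) R0=(2,0,0,0)
Op 6: inc R0 by 4 -> R0=(6,0,0,0) value=6
Op 7: merge R2<->R3 -> R2=(2,0,3,0) R3=(2,0,3,0)
Op 8: merge R3<->R0 -> R3=(6,0,3,0) R0=(6,0,3,0)
Op 9: merge R3<->R2 -> R3=(6,0,3,0) R2=(6,0,3,0)
Op 10: inc R2 by 3 -> R2=(6,0,6,0) value=12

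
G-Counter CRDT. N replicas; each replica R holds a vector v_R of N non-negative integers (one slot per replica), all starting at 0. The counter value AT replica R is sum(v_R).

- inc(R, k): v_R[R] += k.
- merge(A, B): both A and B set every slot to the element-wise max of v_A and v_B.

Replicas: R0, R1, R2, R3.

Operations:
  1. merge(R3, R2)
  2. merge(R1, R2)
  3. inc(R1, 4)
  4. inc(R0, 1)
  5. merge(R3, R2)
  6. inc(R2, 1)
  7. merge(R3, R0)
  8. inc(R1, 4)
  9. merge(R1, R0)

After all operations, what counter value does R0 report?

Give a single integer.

Op 1: merge R3<->R2 -> R3=(0,0,0,0) R2=(0,0,0,0)
Op 2: merge R1<->R2 -> R1=(0,0,0,0) R2=(0,0,0,0)
Op 3: inc R1 by 4 -> R1=(0,4,0,0) value=4
Op 4: inc R0 by 1 -> R0=(1,0,0,0) value=1
Op 5: merge R3<->R2 -> R3=(0,0,0,0) R2=(0,0,0,0)
Op 6: inc R2 by 1 -> R2=(0,0,1,0) value=1
Op 7: merge R3<->R0 -> R3=(1,0,0,0) R0=(1,0,0,0)
Op 8: inc R1 by 4 -> R1=(0,8,0,0) value=8
Op 9: merge R1<->R0 -> R1=(1,8,0,0) R0=(1,8,0,0)

Answer: 9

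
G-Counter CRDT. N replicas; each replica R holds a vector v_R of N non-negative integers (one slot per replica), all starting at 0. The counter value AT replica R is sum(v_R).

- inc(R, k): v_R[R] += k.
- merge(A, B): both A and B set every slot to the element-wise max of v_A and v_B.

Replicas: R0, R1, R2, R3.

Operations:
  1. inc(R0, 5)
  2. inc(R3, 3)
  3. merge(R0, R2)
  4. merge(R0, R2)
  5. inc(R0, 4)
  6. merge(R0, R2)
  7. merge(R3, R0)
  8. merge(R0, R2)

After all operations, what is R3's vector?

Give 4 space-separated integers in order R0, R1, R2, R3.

Op 1: inc R0 by 5 -> R0=(5,0,0,0) value=5
Op 2: inc R3 by 3 -> R3=(0,0,0,3) value=3
Op 3: merge R0<->R2 -> R0=(5,0,0,0) R2=(5,0,0,0)
Op 4: merge R0<->R2 -> R0=(5,0,0,0) R2=(5,0,0,0)
Op 5: inc R0 by 4 -> R0=(9,0,0,0) value=9
Op 6: merge R0<->R2 -> R0=(9,0,0,0) R2=(9,0,0,0)
Op 7: merge R3<->R0 -> R3=(9,0,0,3) R0=(9,0,0,3)
Op 8: merge R0<->R2 -> R0=(9,0,0,3) R2=(9,0,0,3)

Answer: 9 0 0 3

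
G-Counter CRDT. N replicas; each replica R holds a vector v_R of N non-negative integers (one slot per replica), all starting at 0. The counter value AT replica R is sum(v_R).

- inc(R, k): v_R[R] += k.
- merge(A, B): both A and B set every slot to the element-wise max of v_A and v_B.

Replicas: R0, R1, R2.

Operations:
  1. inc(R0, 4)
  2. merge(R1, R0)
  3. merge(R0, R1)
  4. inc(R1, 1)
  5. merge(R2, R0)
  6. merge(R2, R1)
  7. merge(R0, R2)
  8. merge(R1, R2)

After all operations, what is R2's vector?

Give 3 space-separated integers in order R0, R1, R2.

Op 1: inc R0 by 4 -> R0=(4,0,0) value=4
Op 2: merge R1<->R0 -> R1=(4,0,0) R0=(4,0,0)
Op 3: merge R0<->R1 -> R0=(4,0,0) R1=(4,0,0)
Op 4: inc R1 by 1 -> R1=(4,1,0) value=5
Op 5: merge R2<->R0 -> R2=(4,0,0) R0=(4,0,0)
Op 6: merge R2<->R1 -> R2=(4,1,0) R1=(4,1,0)
Op 7: merge R0<->R2 -> R0=(4,1,0) R2=(4,1,0)
Op 8: merge R1<->R2 -> R1=(4,1,0) R2=(4,1,0)

Answer: 4 1 0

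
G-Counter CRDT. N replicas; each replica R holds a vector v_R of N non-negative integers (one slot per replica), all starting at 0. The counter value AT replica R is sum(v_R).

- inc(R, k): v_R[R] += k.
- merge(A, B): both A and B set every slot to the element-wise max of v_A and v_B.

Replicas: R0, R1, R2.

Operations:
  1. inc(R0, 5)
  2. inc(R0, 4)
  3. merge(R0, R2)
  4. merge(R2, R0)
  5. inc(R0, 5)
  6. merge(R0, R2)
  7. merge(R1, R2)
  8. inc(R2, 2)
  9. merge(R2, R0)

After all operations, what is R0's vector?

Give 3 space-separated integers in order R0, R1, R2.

Answer: 14 0 2

Derivation:
Op 1: inc R0 by 5 -> R0=(5,0,0) value=5
Op 2: inc R0 by 4 -> R0=(9,0,0) value=9
Op 3: merge R0<->R2 -> R0=(9,0,0) R2=(9,0,0)
Op 4: merge R2<->R0 -> R2=(9,0,0) R0=(9,0,0)
Op 5: inc R0 by 5 -> R0=(14,0,0) value=14
Op 6: merge R0<->R2 -> R0=(14,0,0) R2=(14,0,0)
Op 7: merge R1<->R2 -> R1=(14,0,0) R2=(14,0,0)
Op 8: inc R2 by 2 -> R2=(14,0,2) value=16
Op 9: merge R2<->R0 -> R2=(14,0,2) R0=(14,0,2)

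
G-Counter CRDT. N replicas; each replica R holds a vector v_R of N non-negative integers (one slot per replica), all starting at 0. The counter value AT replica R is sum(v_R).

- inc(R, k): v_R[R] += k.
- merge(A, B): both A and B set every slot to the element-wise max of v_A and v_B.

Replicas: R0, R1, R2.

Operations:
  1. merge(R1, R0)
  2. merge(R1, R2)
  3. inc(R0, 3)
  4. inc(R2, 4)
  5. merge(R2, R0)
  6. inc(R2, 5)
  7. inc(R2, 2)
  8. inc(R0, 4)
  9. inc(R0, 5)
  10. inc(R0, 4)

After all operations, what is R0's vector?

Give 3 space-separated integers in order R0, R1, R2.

Op 1: merge R1<->R0 -> R1=(0,0,0) R0=(0,0,0)
Op 2: merge R1<->R2 -> R1=(0,0,0) R2=(0,0,0)
Op 3: inc R0 by 3 -> R0=(3,0,0) value=3
Op 4: inc R2 by 4 -> R2=(0,0,4) value=4
Op 5: merge R2<->R0 -> R2=(3,0,4) R0=(3,0,4)
Op 6: inc R2 by 5 -> R2=(3,0,9) value=12
Op 7: inc R2 by 2 -> R2=(3,0,11) value=14
Op 8: inc R0 by 4 -> R0=(7,0,4) value=11
Op 9: inc R0 by 5 -> R0=(12,0,4) value=16
Op 10: inc R0 by 4 -> R0=(16,0,4) value=20

Answer: 16 0 4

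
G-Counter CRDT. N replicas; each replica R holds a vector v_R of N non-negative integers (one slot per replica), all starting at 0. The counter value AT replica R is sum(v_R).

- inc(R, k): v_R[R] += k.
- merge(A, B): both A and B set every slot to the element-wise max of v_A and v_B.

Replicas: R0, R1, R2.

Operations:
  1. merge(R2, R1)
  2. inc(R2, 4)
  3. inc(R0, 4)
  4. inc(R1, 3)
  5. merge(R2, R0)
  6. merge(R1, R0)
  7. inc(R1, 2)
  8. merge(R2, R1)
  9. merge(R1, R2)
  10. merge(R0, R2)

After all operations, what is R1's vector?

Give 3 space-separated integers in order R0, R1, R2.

Op 1: merge R2<->R1 -> R2=(0,0,0) R1=(0,0,0)
Op 2: inc R2 by 4 -> R2=(0,0,4) value=4
Op 3: inc R0 by 4 -> R0=(4,0,0) value=4
Op 4: inc R1 by 3 -> R1=(0,3,0) value=3
Op 5: merge R2<->R0 -> R2=(4,0,4) R0=(4,0,4)
Op 6: merge R1<->R0 -> R1=(4,3,4) R0=(4,3,4)
Op 7: inc R1 by 2 -> R1=(4,5,4) value=13
Op 8: merge R2<->R1 -> R2=(4,5,4) R1=(4,5,4)
Op 9: merge R1<->R2 -> R1=(4,5,4) R2=(4,5,4)
Op 10: merge R0<->R2 -> R0=(4,5,4) R2=(4,5,4)

Answer: 4 5 4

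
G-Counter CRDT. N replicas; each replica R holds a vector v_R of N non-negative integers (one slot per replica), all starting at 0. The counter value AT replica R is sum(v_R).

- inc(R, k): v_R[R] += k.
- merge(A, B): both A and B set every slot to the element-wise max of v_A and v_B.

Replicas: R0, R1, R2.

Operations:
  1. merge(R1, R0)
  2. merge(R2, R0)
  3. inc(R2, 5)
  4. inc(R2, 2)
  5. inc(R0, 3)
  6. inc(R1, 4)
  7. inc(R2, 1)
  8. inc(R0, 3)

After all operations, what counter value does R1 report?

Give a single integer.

Op 1: merge R1<->R0 -> R1=(0,0,0) R0=(0,0,0)
Op 2: merge R2<->R0 -> R2=(0,0,0) R0=(0,0,0)
Op 3: inc R2 by 5 -> R2=(0,0,5) value=5
Op 4: inc R2 by 2 -> R2=(0,0,7) value=7
Op 5: inc R0 by 3 -> R0=(3,0,0) value=3
Op 6: inc R1 by 4 -> R1=(0,4,0) value=4
Op 7: inc R2 by 1 -> R2=(0,0,8) value=8
Op 8: inc R0 by 3 -> R0=(6,0,0) value=6

Answer: 4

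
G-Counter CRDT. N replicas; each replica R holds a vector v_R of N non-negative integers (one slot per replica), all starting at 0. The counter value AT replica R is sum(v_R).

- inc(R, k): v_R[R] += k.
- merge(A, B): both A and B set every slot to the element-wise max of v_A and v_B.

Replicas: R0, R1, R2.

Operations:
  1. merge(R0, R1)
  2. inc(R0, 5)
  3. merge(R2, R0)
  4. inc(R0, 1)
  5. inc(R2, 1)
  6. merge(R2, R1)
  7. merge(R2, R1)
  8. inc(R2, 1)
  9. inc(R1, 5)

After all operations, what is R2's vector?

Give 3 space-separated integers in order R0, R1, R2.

Op 1: merge R0<->R1 -> R0=(0,0,0) R1=(0,0,0)
Op 2: inc R0 by 5 -> R0=(5,0,0) value=5
Op 3: merge R2<->R0 -> R2=(5,0,0) R0=(5,0,0)
Op 4: inc R0 by 1 -> R0=(6,0,0) value=6
Op 5: inc R2 by 1 -> R2=(5,0,1) value=6
Op 6: merge R2<->R1 -> R2=(5,0,1) R1=(5,0,1)
Op 7: merge R2<->R1 -> R2=(5,0,1) R1=(5,0,1)
Op 8: inc R2 by 1 -> R2=(5,0,2) value=7
Op 9: inc R1 by 5 -> R1=(5,5,1) value=11

Answer: 5 0 2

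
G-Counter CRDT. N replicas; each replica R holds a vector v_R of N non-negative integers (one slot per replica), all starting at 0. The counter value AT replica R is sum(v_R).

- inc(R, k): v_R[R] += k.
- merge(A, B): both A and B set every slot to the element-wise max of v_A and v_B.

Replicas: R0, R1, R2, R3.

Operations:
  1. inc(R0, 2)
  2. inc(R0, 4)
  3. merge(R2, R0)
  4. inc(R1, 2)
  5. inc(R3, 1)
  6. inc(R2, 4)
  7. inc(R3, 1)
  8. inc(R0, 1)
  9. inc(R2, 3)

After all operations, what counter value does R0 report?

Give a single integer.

Op 1: inc R0 by 2 -> R0=(2,0,0,0) value=2
Op 2: inc R0 by 4 -> R0=(6,0,0,0) value=6
Op 3: merge R2<->R0 -> R2=(6,0,0,0) R0=(6,0,0,0)
Op 4: inc R1 by 2 -> R1=(0,2,0,0) value=2
Op 5: inc R3 by 1 -> R3=(0,0,0,1) value=1
Op 6: inc R2 by 4 -> R2=(6,0,4,0) value=10
Op 7: inc R3 by 1 -> R3=(0,0,0,2) value=2
Op 8: inc R0 by 1 -> R0=(7,0,0,0) value=7
Op 9: inc R2 by 3 -> R2=(6,0,7,0) value=13

Answer: 7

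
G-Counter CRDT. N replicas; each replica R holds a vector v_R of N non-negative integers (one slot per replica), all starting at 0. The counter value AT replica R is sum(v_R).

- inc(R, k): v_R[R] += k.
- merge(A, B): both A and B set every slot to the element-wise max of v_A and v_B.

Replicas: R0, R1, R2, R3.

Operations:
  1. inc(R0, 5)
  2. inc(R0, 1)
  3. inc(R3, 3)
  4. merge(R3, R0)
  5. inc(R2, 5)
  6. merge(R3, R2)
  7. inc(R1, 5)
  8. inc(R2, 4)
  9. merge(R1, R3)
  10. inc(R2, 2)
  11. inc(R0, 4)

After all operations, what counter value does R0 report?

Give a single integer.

Op 1: inc R0 by 5 -> R0=(5,0,0,0) value=5
Op 2: inc R0 by 1 -> R0=(6,0,0,0) value=6
Op 3: inc R3 by 3 -> R3=(0,0,0,3) value=3
Op 4: merge R3<->R0 -> R3=(6,0,0,3) R0=(6,0,0,3)
Op 5: inc R2 by 5 -> R2=(0,0,5,0) value=5
Op 6: merge R3<->R2 -> R3=(6,0,5,3) R2=(6,0,5,3)
Op 7: inc R1 by 5 -> R1=(0,5,0,0) value=5
Op 8: inc R2 by 4 -> R2=(6,0,9,3) value=18
Op 9: merge R1<->R3 -> R1=(6,5,5,3) R3=(6,5,5,3)
Op 10: inc R2 by 2 -> R2=(6,0,11,3) value=20
Op 11: inc R0 by 4 -> R0=(10,0,0,3) value=13

Answer: 13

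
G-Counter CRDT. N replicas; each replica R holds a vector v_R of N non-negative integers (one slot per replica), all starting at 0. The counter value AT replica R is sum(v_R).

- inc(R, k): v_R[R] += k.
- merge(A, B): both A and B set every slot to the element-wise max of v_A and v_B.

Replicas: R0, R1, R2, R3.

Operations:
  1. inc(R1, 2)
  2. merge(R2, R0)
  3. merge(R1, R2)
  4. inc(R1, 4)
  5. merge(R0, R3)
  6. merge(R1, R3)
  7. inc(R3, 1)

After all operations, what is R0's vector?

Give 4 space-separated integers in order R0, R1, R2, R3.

Op 1: inc R1 by 2 -> R1=(0,2,0,0) value=2
Op 2: merge R2<->R0 -> R2=(0,0,0,0) R0=(0,0,0,0)
Op 3: merge R1<->R2 -> R1=(0,2,0,0) R2=(0,2,0,0)
Op 4: inc R1 by 4 -> R1=(0,6,0,0) value=6
Op 5: merge R0<->R3 -> R0=(0,0,0,0) R3=(0,0,0,0)
Op 6: merge R1<->R3 -> R1=(0,6,0,0) R3=(0,6,0,0)
Op 7: inc R3 by 1 -> R3=(0,6,0,1) value=7

Answer: 0 0 0 0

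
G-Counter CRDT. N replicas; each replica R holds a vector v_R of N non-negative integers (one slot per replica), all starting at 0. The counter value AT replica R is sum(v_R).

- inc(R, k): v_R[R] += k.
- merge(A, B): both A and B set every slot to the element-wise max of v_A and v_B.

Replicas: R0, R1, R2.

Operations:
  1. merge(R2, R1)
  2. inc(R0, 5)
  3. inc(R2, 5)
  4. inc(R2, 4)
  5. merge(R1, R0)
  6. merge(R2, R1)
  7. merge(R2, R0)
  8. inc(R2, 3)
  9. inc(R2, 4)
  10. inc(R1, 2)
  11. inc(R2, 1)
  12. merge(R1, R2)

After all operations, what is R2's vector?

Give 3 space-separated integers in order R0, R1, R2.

Answer: 5 2 17

Derivation:
Op 1: merge R2<->R1 -> R2=(0,0,0) R1=(0,0,0)
Op 2: inc R0 by 5 -> R0=(5,0,0) value=5
Op 3: inc R2 by 5 -> R2=(0,0,5) value=5
Op 4: inc R2 by 4 -> R2=(0,0,9) value=9
Op 5: merge R1<->R0 -> R1=(5,0,0) R0=(5,0,0)
Op 6: merge R2<->R1 -> R2=(5,0,9) R1=(5,0,9)
Op 7: merge R2<->R0 -> R2=(5,0,9) R0=(5,0,9)
Op 8: inc R2 by 3 -> R2=(5,0,12) value=17
Op 9: inc R2 by 4 -> R2=(5,0,16) value=21
Op 10: inc R1 by 2 -> R1=(5,2,9) value=16
Op 11: inc R2 by 1 -> R2=(5,0,17) value=22
Op 12: merge R1<->R2 -> R1=(5,2,17) R2=(5,2,17)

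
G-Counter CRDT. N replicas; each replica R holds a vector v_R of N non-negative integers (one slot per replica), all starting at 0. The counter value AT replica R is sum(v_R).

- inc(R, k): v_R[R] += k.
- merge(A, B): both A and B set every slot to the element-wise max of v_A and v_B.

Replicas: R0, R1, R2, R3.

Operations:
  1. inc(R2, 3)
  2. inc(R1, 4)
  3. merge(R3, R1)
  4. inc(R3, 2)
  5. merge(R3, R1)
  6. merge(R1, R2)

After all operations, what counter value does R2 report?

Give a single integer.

Answer: 9

Derivation:
Op 1: inc R2 by 3 -> R2=(0,0,3,0) value=3
Op 2: inc R1 by 4 -> R1=(0,4,0,0) value=4
Op 3: merge R3<->R1 -> R3=(0,4,0,0) R1=(0,4,0,0)
Op 4: inc R3 by 2 -> R3=(0,4,0,2) value=6
Op 5: merge R3<->R1 -> R3=(0,4,0,2) R1=(0,4,0,2)
Op 6: merge R1<->R2 -> R1=(0,4,3,2) R2=(0,4,3,2)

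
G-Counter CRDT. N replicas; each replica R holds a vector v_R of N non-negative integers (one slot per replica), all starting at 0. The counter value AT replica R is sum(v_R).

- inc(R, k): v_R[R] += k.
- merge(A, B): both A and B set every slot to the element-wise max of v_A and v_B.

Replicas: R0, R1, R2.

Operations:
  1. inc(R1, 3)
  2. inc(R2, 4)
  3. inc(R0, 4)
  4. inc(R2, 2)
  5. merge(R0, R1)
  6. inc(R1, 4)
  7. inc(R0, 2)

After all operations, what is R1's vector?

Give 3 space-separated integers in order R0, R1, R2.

Answer: 4 7 0

Derivation:
Op 1: inc R1 by 3 -> R1=(0,3,0) value=3
Op 2: inc R2 by 4 -> R2=(0,0,4) value=4
Op 3: inc R0 by 4 -> R0=(4,0,0) value=4
Op 4: inc R2 by 2 -> R2=(0,0,6) value=6
Op 5: merge R0<->R1 -> R0=(4,3,0) R1=(4,3,0)
Op 6: inc R1 by 4 -> R1=(4,7,0) value=11
Op 7: inc R0 by 2 -> R0=(6,3,0) value=9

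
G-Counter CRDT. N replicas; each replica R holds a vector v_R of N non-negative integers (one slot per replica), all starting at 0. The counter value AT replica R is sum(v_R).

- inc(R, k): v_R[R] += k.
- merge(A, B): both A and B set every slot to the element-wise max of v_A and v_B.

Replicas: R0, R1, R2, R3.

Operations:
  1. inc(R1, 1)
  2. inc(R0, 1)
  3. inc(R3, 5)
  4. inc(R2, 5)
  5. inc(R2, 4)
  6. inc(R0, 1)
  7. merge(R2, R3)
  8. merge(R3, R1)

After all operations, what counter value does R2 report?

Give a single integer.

Op 1: inc R1 by 1 -> R1=(0,1,0,0) value=1
Op 2: inc R0 by 1 -> R0=(1,0,0,0) value=1
Op 3: inc R3 by 5 -> R3=(0,0,0,5) value=5
Op 4: inc R2 by 5 -> R2=(0,0,5,0) value=5
Op 5: inc R2 by 4 -> R2=(0,0,9,0) value=9
Op 6: inc R0 by 1 -> R0=(2,0,0,0) value=2
Op 7: merge R2<->R3 -> R2=(0,0,9,5) R3=(0,0,9,5)
Op 8: merge R3<->R1 -> R3=(0,1,9,5) R1=(0,1,9,5)

Answer: 14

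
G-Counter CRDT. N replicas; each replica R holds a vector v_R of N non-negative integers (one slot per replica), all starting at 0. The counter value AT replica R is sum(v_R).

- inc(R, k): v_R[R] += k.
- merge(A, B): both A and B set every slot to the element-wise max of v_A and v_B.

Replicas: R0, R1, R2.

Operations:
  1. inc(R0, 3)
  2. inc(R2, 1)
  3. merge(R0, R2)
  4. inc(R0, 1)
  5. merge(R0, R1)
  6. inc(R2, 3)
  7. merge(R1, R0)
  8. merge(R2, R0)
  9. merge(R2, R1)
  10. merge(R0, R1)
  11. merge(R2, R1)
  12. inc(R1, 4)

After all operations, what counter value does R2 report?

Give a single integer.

Answer: 8

Derivation:
Op 1: inc R0 by 3 -> R0=(3,0,0) value=3
Op 2: inc R2 by 1 -> R2=(0,0,1) value=1
Op 3: merge R0<->R2 -> R0=(3,0,1) R2=(3,0,1)
Op 4: inc R0 by 1 -> R0=(4,0,1) value=5
Op 5: merge R0<->R1 -> R0=(4,0,1) R1=(4,0,1)
Op 6: inc R2 by 3 -> R2=(3,0,4) value=7
Op 7: merge R1<->R0 -> R1=(4,0,1) R0=(4,0,1)
Op 8: merge R2<->R0 -> R2=(4,0,4) R0=(4,0,4)
Op 9: merge R2<->R1 -> R2=(4,0,4) R1=(4,0,4)
Op 10: merge R0<->R1 -> R0=(4,0,4) R1=(4,0,4)
Op 11: merge R2<->R1 -> R2=(4,0,4) R1=(4,0,4)
Op 12: inc R1 by 4 -> R1=(4,4,4) value=12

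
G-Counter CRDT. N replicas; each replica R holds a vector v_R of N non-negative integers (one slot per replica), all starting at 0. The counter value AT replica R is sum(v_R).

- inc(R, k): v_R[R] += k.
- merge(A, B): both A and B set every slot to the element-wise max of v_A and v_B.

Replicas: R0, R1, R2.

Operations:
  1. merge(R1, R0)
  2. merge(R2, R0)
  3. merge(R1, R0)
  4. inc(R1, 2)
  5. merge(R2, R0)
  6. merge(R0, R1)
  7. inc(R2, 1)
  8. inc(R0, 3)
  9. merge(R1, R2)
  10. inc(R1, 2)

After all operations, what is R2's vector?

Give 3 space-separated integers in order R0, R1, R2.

Answer: 0 2 1

Derivation:
Op 1: merge R1<->R0 -> R1=(0,0,0) R0=(0,0,0)
Op 2: merge R2<->R0 -> R2=(0,0,0) R0=(0,0,0)
Op 3: merge R1<->R0 -> R1=(0,0,0) R0=(0,0,0)
Op 4: inc R1 by 2 -> R1=(0,2,0) value=2
Op 5: merge R2<->R0 -> R2=(0,0,0) R0=(0,0,0)
Op 6: merge R0<->R1 -> R0=(0,2,0) R1=(0,2,0)
Op 7: inc R2 by 1 -> R2=(0,0,1) value=1
Op 8: inc R0 by 3 -> R0=(3,2,0) value=5
Op 9: merge R1<->R2 -> R1=(0,2,1) R2=(0,2,1)
Op 10: inc R1 by 2 -> R1=(0,4,1) value=5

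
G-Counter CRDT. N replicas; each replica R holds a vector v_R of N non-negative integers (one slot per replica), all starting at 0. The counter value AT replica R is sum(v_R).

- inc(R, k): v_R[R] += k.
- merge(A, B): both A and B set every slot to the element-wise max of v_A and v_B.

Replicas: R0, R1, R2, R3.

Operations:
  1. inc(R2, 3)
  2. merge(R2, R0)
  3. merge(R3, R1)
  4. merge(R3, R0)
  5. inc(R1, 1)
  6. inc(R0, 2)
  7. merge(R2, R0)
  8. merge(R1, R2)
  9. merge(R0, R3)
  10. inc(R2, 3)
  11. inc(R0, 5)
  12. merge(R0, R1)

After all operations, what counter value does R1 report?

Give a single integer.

Answer: 11

Derivation:
Op 1: inc R2 by 3 -> R2=(0,0,3,0) value=3
Op 2: merge R2<->R0 -> R2=(0,0,3,0) R0=(0,0,3,0)
Op 3: merge R3<->R1 -> R3=(0,0,0,0) R1=(0,0,0,0)
Op 4: merge R3<->R0 -> R3=(0,0,3,0) R0=(0,0,3,0)
Op 5: inc R1 by 1 -> R1=(0,1,0,0) value=1
Op 6: inc R0 by 2 -> R0=(2,0,3,0) value=5
Op 7: merge R2<->R0 -> R2=(2,0,3,0) R0=(2,0,3,0)
Op 8: merge R1<->R2 -> R1=(2,1,3,0) R2=(2,1,3,0)
Op 9: merge R0<->R3 -> R0=(2,0,3,0) R3=(2,0,3,0)
Op 10: inc R2 by 3 -> R2=(2,1,6,0) value=9
Op 11: inc R0 by 5 -> R0=(7,0,3,0) value=10
Op 12: merge R0<->R1 -> R0=(7,1,3,0) R1=(7,1,3,0)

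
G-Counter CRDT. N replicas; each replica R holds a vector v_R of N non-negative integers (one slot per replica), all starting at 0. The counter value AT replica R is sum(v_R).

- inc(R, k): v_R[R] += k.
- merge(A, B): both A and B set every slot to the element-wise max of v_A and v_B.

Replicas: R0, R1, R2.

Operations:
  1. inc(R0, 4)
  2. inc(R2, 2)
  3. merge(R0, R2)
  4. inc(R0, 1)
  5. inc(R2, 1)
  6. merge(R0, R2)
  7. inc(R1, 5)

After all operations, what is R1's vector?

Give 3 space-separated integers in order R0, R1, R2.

Answer: 0 5 0

Derivation:
Op 1: inc R0 by 4 -> R0=(4,0,0) value=4
Op 2: inc R2 by 2 -> R2=(0,0,2) value=2
Op 3: merge R0<->R2 -> R0=(4,0,2) R2=(4,0,2)
Op 4: inc R0 by 1 -> R0=(5,0,2) value=7
Op 5: inc R2 by 1 -> R2=(4,0,3) value=7
Op 6: merge R0<->R2 -> R0=(5,0,3) R2=(5,0,3)
Op 7: inc R1 by 5 -> R1=(0,5,0) value=5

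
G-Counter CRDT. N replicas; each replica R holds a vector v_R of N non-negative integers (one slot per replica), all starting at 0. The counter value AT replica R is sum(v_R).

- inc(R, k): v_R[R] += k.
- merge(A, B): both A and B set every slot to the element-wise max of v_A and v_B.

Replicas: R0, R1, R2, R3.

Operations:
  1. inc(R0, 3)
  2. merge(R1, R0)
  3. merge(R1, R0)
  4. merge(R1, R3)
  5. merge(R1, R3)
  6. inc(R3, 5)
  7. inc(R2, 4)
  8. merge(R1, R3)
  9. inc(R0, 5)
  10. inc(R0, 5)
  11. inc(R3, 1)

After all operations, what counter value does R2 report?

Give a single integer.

Answer: 4

Derivation:
Op 1: inc R0 by 3 -> R0=(3,0,0,0) value=3
Op 2: merge R1<->R0 -> R1=(3,0,0,0) R0=(3,0,0,0)
Op 3: merge R1<->R0 -> R1=(3,0,0,0) R0=(3,0,0,0)
Op 4: merge R1<->R3 -> R1=(3,0,0,0) R3=(3,0,0,0)
Op 5: merge R1<->R3 -> R1=(3,0,0,0) R3=(3,0,0,0)
Op 6: inc R3 by 5 -> R3=(3,0,0,5) value=8
Op 7: inc R2 by 4 -> R2=(0,0,4,0) value=4
Op 8: merge R1<->R3 -> R1=(3,0,0,5) R3=(3,0,0,5)
Op 9: inc R0 by 5 -> R0=(8,0,0,0) value=8
Op 10: inc R0 by 5 -> R0=(13,0,0,0) value=13
Op 11: inc R3 by 1 -> R3=(3,0,0,6) value=9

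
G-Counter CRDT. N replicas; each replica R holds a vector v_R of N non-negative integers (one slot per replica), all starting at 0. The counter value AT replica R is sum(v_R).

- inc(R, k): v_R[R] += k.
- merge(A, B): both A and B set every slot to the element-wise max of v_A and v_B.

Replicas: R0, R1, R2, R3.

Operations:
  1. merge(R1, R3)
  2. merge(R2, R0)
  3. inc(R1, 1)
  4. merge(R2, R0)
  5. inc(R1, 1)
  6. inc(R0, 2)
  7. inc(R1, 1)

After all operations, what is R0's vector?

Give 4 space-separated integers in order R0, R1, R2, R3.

Op 1: merge R1<->R3 -> R1=(0,0,0,0) R3=(0,0,0,0)
Op 2: merge R2<->R0 -> R2=(0,0,0,0) R0=(0,0,0,0)
Op 3: inc R1 by 1 -> R1=(0,1,0,0) value=1
Op 4: merge R2<->R0 -> R2=(0,0,0,0) R0=(0,0,0,0)
Op 5: inc R1 by 1 -> R1=(0,2,0,0) value=2
Op 6: inc R0 by 2 -> R0=(2,0,0,0) value=2
Op 7: inc R1 by 1 -> R1=(0,3,0,0) value=3

Answer: 2 0 0 0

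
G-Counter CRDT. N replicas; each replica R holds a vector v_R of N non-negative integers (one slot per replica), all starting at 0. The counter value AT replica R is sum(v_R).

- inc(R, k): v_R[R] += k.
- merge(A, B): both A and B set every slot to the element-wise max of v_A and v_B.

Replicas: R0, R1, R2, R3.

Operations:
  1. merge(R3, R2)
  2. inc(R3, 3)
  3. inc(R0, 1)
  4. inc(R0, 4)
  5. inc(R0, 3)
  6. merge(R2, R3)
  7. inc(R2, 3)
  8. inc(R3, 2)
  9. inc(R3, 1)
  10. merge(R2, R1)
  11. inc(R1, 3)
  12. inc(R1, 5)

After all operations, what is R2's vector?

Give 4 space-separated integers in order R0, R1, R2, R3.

Answer: 0 0 3 3

Derivation:
Op 1: merge R3<->R2 -> R3=(0,0,0,0) R2=(0,0,0,0)
Op 2: inc R3 by 3 -> R3=(0,0,0,3) value=3
Op 3: inc R0 by 1 -> R0=(1,0,0,0) value=1
Op 4: inc R0 by 4 -> R0=(5,0,0,0) value=5
Op 5: inc R0 by 3 -> R0=(8,0,0,0) value=8
Op 6: merge R2<->R3 -> R2=(0,0,0,3) R3=(0,0,0,3)
Op 7: inc R2 by 3 -> R2=(0,0,3,3) value=6
Op 8: inc R3 by 2 -> R3=(0,0,0,5) value=5
Op 9: inc R3 by 1 -> R3=(0,0,0,6) value=6
Op 10: merge R2<->R1 -> R2=(0,0,3,3) R1=(0,0,3,3)
Op 11: inc R1 by 3 -> R1=(0,3,3,3) value=9
Op 12: inc R1 by 5 -> R1=(0,8,3,3) value=14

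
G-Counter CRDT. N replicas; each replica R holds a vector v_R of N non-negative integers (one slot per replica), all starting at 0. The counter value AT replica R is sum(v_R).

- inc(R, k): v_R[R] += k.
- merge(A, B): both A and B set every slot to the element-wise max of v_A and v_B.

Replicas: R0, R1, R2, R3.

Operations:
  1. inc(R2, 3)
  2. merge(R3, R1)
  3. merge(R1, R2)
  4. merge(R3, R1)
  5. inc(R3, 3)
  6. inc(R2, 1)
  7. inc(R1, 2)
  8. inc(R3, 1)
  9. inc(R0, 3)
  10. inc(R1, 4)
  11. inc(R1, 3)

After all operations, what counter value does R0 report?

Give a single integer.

Op 1: inc R2 by 3 -> R2=(0,0,3,0) value=3
Op 2: merge R3<->R1 -> R3=(0,0,0,0) R1=(0,0,0,0)
Op 3: merge R1<->R2 -> R1=(0,0,3,0) R2=(0,0,3,0)
Op 4: merge R3<->R1 -> R3=(0,0,3,0) R1=(0,0,3,0)
Op 5: inc R3 by 3 -> R3=(0,0,3,3) value=6
Op 6: inc R2 by 1 -> R2=(0,0,4,0) value=4
Op 7: inc R1 by 2 -> R1=(0,2,3,0) value=5
Op 8: inc R3 by 1 -> R3=(0,0,3,4) value=7
Op 9: inc R0 by 3 -> R0=(3,0,0,0) value=3
Op 10: inc R1 by 4 -> R1=(0,6,3,0) value=9
Op 11: inc R1 by 3 -> R1=(0,9,3,0) value=12

Answer: 3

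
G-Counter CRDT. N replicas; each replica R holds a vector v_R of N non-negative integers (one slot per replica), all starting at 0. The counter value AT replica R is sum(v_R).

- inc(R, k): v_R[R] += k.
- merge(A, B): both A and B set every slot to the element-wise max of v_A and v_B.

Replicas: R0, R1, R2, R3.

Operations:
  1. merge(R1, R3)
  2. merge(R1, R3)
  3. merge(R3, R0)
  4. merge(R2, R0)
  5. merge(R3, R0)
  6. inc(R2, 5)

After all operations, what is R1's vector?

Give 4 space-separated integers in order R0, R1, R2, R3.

Op 1: merge R1<->R3 -> R1=(0,0,0,0) R3=(0,0,0,0)
Op 2: merge R1<->R3 -> R1=(0,0,0,0) R3=(0,0,0,0)
Op 3: merge R3<->R0 -> R3=(0,0,0,0) R0=(0,0,0,0)
Op 4: merge R2<->R0 -> R2=(0,0,0,0) R0=(0,0,0,0)
Op 5: merge R3<->R0 -> R3=(0,0,0,0) R0=(0,0,0,0)
Op 6: inc R2 by 5 -> R2=(0,0,5,0) value=5

Answer: 0 0 0 0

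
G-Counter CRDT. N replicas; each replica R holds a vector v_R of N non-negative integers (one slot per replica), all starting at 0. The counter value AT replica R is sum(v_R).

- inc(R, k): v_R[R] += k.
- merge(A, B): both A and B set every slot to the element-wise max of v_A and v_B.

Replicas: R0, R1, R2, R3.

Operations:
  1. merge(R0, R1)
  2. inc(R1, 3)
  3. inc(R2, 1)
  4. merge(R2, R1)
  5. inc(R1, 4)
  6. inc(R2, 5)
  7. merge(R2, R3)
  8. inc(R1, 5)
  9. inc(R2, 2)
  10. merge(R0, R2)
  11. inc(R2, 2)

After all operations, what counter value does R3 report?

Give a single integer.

Op 1: merge R0<->R1 -> R0=(0,0,0,0) R1=(0,0,0,0)
Op 2: inc R1 by 3 -> R1=(0,3,0,0) value=3
Op 3: inc R2 by 1 -> R2=(0,0,1,0) value=1
Op 4: merge R2<->R1 -> R2=(0,3,1,0) R1=(0,3,1,0)
Op 5: inc R1 by 4 -> R1=(0,7,1,0) value=8
Op 6: inc R2 by 5 -> R2=(0,3,6,0) value=9
Op 7: merge R2<->R3 -> R2=(0,3,6,0) R3=(0,3,6,0)
Op 8: inc R1 by 5 -> R1=(0,12,1,0) value=13
Op 9: inc R2 by 2 -> R2=(0,3,8,0) value=11
Op 10: merge R0<->R2 -> R0=(0,3,8,0) R2=(0,3,8,0)
Op 11: inc R2 by 2 -> R2=(0,3,10,0) value=13

Answer: 9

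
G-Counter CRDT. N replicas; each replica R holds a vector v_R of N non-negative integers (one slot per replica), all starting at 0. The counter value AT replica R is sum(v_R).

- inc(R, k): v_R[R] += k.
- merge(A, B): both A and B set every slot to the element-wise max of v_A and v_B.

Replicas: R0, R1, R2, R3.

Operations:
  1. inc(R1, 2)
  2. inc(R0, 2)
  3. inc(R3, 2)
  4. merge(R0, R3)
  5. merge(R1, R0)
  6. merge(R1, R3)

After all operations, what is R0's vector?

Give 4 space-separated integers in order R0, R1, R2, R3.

Op 1: inc R1 by 2 -> R1=(0,2,0,0) value=2
Op 2: inc R0 by 2 -> R0=(2,0,0,0) value=2
Op 3: inc R3 by 2 -> R3=(0,0,0,2) value=2
Op 4: merge R0<->R3 -> R0=(2,0,0,2) R3=(2,0,0,2)
Op 5: merge R1<->R0 -> R1=(2,2,0,2) R0=(2,2,0,2)
Op 6: merge R1<->R3 -> R1=(2,2,0,2) R3=(2,2,0,2)

Answer: 2 2 0 2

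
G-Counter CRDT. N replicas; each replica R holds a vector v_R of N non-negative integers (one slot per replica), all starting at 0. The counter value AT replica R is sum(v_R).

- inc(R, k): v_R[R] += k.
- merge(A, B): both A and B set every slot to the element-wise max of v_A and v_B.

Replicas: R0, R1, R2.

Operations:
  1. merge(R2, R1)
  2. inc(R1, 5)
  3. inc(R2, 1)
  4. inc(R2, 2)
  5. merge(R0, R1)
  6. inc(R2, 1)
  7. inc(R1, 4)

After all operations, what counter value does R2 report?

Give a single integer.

Answer: 4

Derivation:
Op 1: merge R2<->R1 -> R2=(0,0,0) R1=(0,0,0)
Op 2: inc R1 by 5 -> R1=(0,5,0) value=5
Op 3: inc R2 by 1 -> R2=(0,0,1) value=1
Op 4: inc R2 by 2 -> R2=(0,0,3) value=3
Op 5: merge R0<->R1 -> R0=(0,5,0) R1=(0,5,0)
Op 6: inc R2 by 1 -> R2=(0,0,4) value=4
Op 7: inc R1 by 4 -> R1=(0,9,0) value=9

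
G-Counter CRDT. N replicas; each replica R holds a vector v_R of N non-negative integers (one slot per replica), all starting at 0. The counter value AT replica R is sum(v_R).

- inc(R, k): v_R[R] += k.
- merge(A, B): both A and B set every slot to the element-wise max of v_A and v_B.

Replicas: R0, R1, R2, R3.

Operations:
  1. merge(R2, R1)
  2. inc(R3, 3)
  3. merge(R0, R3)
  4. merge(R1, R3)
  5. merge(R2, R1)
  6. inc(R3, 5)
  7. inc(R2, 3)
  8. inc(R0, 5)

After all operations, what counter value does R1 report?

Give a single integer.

Answer: 3

Derivation:
Op 1: merge R2<->R1 -> R2=(0,0,0,0) R1=(0,0,0,0)
Op 2: inc R3 by 3 -> R3=(0,0,0,3) value=3
Op 3: merge R0<->R3 -> R0=(0,0,0,3) R3=(0,0,0,3)
Op 4: merge R1<->R3 -> R1=(0,0,0,3) R3=(0,0,0,3)
Op 5: merge R2<->R1 -> R2=(0,0,0,3) R1=(0,0,0,3)
Op 6: inc R3 by 5 -> R3=(0,0,0,8) value=8
Op 7: inc R2 by 3 -> R2=(0,0,3,3) value=6
Op 8: inc R0 by 5 -> R0=(5,0,0,3) value=8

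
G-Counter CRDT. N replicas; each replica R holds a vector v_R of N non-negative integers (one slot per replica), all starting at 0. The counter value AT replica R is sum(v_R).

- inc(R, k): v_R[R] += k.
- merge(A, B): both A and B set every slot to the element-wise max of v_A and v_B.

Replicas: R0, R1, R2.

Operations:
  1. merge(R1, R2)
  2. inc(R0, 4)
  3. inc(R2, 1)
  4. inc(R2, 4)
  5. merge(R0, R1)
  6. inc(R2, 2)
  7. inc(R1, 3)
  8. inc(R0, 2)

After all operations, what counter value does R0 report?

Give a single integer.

Answer: 6

Derivation:
Op 1: merge R1<->R2 -> R1=(0,0,0) R2=(0,0,0)
Op 2: inc R0 by 4 -> R0=(4,0,0) value=4
Op 3: inc R2 by 1 -> R2=(0,0,1) value=1
Op 4: inc R2 by 4 -> R2=(0,0,5) value=5
Op 5: merge R0<->R1 -> R0=(4,0,0) R1=(4,0,0)
Op 6: inc R2 by 2 -> R2=(0,0,7) value=7
Op 7: inc R1 by 3 -> R1=(4,3,0) value=7
Op 8: inc R0 by 2 -> R0=(6,0,0) value=6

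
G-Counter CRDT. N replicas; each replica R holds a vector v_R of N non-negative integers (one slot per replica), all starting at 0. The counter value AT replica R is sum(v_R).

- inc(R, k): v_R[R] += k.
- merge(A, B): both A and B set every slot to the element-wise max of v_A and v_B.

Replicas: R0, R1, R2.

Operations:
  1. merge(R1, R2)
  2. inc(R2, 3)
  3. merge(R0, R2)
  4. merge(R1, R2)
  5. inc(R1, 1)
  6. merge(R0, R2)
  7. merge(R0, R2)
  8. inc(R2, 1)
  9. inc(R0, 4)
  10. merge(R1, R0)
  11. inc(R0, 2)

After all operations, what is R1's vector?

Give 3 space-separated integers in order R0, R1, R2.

Answer: 4 1 3

Derivation:
Op 1: merge R1<->R2 -> R1=(0,0,0) R2=(0,0,0)
Op 2: inc R2 by 3 -> R2=(0,0,3) value=3
Op 3: merge R0<->R2 -> R0=(0,0,3) R2=(0,0,3)
Op 4: merge R1<->R2 -> R1=(0,0,3) R2=(0,0,3)
Op 5: inc R1 by 1 -> R1=(0,1,3) value=4
Op 6: merge R0<->R2 -> R0=(0,0,3) R2=(0,0,3)
Op 7: merge R0<->R2 -> R0=(0,0,3) R2=(0,0,3)
Op 8: inc R2 by 1 -> R2=(0,0,4) value=4
Op 9: inc R0 by 4 -> R0=(4,0,3) value=7
Op 10: merge R1<->R0 -> R1=(4,1,3) R0=(4,1,3)
Op 11: inc R0 by 2 -> R0=(6,1,3) value=10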